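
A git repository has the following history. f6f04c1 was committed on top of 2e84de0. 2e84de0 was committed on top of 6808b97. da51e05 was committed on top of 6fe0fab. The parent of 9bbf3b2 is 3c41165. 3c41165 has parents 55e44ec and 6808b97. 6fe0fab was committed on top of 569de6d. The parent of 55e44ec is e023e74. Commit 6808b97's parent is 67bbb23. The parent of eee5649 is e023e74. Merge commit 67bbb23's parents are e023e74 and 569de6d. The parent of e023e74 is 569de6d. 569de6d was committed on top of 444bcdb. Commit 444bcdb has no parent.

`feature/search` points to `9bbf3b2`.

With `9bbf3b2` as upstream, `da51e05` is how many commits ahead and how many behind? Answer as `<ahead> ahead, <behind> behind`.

Reachable from da51e05: {444bcdb, 569de6d, 6fe0fab, da51e05}.
Reachable from 9bbf3b2: {3c41165, 444bcdb, 55e44ec, 569de6d, 67bbb23, 6808b97, 9bbf3b2, e023e74}.
Only in da51e05's history (ahead): {6fe0fab, da51e05} — 2.
Only in 9bbf3b2's history (behind): {3c41165, 55e44ec, 67bbb23, 6808b97, 9bbf3b2, e023e74} — 6.

2 ahead, 6 behind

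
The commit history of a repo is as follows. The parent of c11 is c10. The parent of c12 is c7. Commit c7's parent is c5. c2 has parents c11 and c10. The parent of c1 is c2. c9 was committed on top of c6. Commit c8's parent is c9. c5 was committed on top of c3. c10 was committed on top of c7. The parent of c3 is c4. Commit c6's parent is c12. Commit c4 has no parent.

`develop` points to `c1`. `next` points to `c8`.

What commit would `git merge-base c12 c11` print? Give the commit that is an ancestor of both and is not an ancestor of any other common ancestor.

Ancestors of c12: {c12, c3, c4, c5, c7}.
Ancestors of c11: {c10, c11, c3, c4, c5, c7}.
Common ancestors: {c3, c4, c5, c7}.
Among these, c7 is not an ancestor of any other common ancestor — it is the merge base.

c7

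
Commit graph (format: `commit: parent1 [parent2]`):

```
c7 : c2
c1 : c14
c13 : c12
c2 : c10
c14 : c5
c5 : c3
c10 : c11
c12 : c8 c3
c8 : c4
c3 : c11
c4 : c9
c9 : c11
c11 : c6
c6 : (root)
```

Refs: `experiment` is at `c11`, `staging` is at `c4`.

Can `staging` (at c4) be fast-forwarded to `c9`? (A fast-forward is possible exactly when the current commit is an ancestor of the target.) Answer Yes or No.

A fast-forward from c4 to c9 is possible iff c4 is an ancestor of c9.
Ancestors of c9: {c11, c6, c9}.
c4 is not among them, so fast-forward is not possible.

No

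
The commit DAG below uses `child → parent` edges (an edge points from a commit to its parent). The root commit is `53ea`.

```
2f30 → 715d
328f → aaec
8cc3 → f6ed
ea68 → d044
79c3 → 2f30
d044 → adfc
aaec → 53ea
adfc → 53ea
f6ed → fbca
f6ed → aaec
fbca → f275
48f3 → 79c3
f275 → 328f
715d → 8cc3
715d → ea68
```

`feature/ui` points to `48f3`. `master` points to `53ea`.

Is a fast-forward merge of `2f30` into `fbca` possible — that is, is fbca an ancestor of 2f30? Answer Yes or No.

A fast-forward from fbca to 2f30 is possible iff fbca is an ancestor of 2f30.
Ancestors of 2f30: {2f30, 328f, 53ea, 715d, 8cc3, aaec, adfc, d044, ea68, f275, f6ed, fbca}.
fbca is among them, so fast-forward is possible.

Yes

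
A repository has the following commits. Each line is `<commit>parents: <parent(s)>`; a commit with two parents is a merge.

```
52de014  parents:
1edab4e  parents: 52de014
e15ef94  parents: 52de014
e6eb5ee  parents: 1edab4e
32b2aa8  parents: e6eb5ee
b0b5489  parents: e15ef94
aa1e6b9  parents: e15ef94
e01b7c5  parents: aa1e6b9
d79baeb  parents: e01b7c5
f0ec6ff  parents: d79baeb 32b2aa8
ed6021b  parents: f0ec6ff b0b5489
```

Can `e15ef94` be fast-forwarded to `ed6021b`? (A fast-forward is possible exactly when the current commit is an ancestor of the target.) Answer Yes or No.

A fast-forward from e15ef94 to ed6021b is possible iff e15ef94 is an ancestor of ed6021b.
Ancestors of ed6021b: {1edab4e, 32b2aa8, 52de014, aa1e6b9, b0b5489, d79baeb, e01b7c5, e15ef94, e6eb5ee, ed6021b, f0ec6ff}.
e15ef94 is among them, so fast-forward is possible.

Yes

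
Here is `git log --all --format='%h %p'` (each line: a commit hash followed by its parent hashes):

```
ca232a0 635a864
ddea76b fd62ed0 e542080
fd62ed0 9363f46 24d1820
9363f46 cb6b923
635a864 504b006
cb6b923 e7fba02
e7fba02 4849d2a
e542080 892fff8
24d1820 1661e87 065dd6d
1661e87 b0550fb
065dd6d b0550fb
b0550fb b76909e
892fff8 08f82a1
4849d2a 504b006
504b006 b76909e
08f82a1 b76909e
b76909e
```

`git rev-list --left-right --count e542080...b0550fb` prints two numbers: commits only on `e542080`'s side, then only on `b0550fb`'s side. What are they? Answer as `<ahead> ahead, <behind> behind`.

3 ahead, 1 behind

Reachable from e542080: {08f82a1, 892fff8, b76909e, e542080}.
Reachable from b0550fb: {b0550fb, b76909e}.
Only in e542080's history (ahead): {08f82a1, 892fff8, e542080} — 3.
Only in b0550fb's history (behind): {b0550fb} — 1.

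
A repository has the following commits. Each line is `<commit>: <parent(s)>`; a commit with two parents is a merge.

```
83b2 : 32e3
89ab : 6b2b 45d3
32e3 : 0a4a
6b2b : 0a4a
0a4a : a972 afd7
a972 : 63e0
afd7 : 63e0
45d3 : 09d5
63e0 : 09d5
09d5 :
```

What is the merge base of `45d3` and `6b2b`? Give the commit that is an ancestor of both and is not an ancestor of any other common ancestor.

Ancestors of 45d3: {09d5, 45d3}.
Ancestors of 6b2b: {09d5, 0a4a, 63e0, 6b2b, a972, afd7}.
Common ancestors: {09d5}.
The only common ancestor is 09d5, so it is the merge base.

09d5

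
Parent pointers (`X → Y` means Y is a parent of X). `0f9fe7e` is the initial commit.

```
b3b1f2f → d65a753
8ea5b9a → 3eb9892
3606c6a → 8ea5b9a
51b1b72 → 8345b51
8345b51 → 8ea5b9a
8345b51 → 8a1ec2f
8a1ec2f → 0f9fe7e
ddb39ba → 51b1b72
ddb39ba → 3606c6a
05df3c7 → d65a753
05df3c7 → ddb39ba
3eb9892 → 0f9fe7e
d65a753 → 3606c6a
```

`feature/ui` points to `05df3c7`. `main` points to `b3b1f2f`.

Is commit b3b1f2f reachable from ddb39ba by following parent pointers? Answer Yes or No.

No

Ancestors of ddb39ba: {0f9fe7e, 3606c6a, 3eb9892, 51b1b72, 8345b51, 8a1ec2f, 8ea5b9a, ddb39ba}.
b3b1f2f is not in that set, so it is not an ancestor of ddb39ba.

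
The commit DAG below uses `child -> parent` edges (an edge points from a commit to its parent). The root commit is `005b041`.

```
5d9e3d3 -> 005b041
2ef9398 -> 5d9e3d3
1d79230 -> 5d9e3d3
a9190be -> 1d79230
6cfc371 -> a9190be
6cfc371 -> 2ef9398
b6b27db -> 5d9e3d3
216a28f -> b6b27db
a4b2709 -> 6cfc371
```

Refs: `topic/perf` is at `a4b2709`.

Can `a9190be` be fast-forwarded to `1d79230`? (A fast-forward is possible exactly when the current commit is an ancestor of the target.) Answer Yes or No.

No

A fast-forward from a9190be to 1d79230 is possible iff a9190be is an ancestor of 1d79230.
Ancestors of 1d79230: {005b041, 1d79230, 5d9e3d3}.
a9190be is not among them, so fast-forward is not possible.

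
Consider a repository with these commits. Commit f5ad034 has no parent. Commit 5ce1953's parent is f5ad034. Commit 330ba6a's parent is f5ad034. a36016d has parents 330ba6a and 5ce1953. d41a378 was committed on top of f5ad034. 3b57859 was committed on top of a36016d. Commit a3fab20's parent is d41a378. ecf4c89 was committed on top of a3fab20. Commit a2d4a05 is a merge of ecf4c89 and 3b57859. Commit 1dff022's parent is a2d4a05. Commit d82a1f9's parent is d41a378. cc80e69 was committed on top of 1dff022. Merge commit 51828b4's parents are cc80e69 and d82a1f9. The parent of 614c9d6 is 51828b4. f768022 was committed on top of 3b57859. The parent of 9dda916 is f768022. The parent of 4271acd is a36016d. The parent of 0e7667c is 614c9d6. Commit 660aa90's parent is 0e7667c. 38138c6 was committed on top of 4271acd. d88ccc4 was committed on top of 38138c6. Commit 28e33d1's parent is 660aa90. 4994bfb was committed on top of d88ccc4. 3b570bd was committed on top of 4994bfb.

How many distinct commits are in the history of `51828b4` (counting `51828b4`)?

13

Walking parent pointers from 51828b4: reachable set = {1dff022, 330ba6a, 3b57859, 51828b4, 5ce1953, a2d4a05, a36016d, a3fab20, cc80e69, d41a378, d82a1f9, ecf4c89, f5ad034}.
That is 13 commits.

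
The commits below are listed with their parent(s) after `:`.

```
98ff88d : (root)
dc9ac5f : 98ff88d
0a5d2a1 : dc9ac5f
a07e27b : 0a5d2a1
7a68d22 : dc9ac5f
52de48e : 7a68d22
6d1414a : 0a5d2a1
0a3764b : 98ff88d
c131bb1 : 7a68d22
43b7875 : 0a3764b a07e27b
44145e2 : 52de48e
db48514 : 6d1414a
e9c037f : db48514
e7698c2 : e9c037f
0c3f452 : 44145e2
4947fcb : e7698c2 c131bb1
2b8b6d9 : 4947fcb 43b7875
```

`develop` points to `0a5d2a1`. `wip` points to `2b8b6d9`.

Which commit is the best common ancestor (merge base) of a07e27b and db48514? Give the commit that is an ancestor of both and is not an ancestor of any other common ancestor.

0a5d2a1

Ancestors of a07e27b: {0a5d2a1, 98ff88d, a07e27b, dc9ac5f}.
Ancestors of db48514: {0a5d2a1, 6d1414a, 98ff88d, db48514, dc9ac5f}.
Common ancestors: {0a5d2a1, 98ff88d, dc9ac5f}.
Among these, 0a5d2a1 is not an ancestor of any other common ancestor — it is the merge base.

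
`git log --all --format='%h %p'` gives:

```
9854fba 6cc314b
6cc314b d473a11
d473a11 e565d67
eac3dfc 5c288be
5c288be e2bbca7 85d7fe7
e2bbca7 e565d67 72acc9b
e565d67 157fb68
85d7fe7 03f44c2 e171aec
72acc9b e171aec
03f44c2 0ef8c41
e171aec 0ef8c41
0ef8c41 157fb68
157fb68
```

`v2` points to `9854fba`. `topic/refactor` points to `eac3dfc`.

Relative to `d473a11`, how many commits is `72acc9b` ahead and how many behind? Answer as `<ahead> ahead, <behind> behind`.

3 ahead, 2 behind

Reachable from 72acc9b: {0ef8c41, 157fb68, 72acc9b, e171aec}.
Reachable from d473a11: {157fb68, d473a11, e565d67}.
Only in 72acc9b's history (ahead): {0ef8c41, 72acc9b, e171aec} — 3.
Only in d473a11's history (behind): {d473a11, e565d67} — 2.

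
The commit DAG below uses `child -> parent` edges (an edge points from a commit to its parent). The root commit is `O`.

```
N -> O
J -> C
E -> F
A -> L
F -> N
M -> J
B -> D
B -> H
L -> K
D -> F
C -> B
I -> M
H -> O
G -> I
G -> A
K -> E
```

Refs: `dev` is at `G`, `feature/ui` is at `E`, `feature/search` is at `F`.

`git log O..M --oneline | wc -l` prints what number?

Reachable from M: {B, C, D, F, H, J, M, N, O}.
Reachable from O: {O}.
In M's history but not O's: {B, C, D, F, H, J, M, N} — 8 commits.

8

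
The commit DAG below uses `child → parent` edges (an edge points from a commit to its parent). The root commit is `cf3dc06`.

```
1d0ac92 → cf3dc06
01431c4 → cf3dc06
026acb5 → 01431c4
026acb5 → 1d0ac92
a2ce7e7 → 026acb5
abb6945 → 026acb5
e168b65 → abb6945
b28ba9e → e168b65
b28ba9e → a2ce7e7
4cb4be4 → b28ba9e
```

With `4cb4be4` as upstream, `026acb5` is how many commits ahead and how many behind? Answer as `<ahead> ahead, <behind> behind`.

Reachable from 026acb5: {01431c4, 026acb5, 1d0ac92, cf3dc06}.
Reachable from 4cb4be4: {01431c4, 026acb5, 1d0ac92, 4cb4be4, a2ce7e7, abb6945, b28ba9e, cf3dc06, e168b65}.
Only in 026acb5's history (ahead): {} — 0.
Only in 4cb4be4's history (behind): {4cb4be4, a2ce7e7, abb6945, b28ba9e, e168b65} — 5.

0 ahead, 5 behind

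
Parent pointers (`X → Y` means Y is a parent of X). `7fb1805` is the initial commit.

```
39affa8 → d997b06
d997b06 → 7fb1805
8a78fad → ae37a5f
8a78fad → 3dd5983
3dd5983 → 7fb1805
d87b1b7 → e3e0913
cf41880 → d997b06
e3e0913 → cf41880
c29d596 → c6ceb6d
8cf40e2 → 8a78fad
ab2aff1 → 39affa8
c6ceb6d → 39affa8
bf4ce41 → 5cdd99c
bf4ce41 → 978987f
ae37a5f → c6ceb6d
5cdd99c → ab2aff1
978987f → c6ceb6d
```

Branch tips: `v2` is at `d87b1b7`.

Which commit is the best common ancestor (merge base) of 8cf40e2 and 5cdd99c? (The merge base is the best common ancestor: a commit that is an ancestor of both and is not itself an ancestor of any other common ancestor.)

39affa8

Ancestors of 8cf40e2: {39affa8, 3dd5983, 7fb1805, 8a78fad, 8cf40e2, ae37a5f, c6ceb6d, d997b06}.
Ancestors of 5cdd99c: {39affa8, 5cdd99c, 7fb1805, ab2aff1, d997b06}.
Common ancestors: {39affa8, 7fb1805, d997b06}.
Among these, 39affa8 is not an ancestor of any other common ancestor — it is the merge base.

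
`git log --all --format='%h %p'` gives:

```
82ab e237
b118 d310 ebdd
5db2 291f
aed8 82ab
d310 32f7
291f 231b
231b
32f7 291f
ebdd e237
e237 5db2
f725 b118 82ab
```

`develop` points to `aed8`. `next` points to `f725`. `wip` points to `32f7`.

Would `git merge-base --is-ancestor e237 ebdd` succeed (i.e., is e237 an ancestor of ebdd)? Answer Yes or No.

Yes

Ancestors of ebdd (commits reachable by following parents): {231b, 291f, 5db2, e237, ebdd}.
e237 is in that set, so it is an ancestor of ebdd.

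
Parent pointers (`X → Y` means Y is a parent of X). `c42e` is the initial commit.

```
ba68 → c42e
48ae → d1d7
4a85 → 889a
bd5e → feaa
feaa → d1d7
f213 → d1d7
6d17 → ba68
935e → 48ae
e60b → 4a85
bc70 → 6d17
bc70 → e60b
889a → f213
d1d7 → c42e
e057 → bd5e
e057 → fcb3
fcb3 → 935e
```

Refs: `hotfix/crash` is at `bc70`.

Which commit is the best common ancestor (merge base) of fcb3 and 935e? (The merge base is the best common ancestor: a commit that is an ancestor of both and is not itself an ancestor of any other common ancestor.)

935e

Ancestors of fcb3: {48ae, 935e, c42e, d1d7, fcb3}.
Ancestors of 935e: {48ae, 935e, c42e, d1d7}.
Common ancestors: {48ae, 935e, c42e, d1d7}.
Among these, 935e is not an ancestor of any other common ancestor — it is the merge base.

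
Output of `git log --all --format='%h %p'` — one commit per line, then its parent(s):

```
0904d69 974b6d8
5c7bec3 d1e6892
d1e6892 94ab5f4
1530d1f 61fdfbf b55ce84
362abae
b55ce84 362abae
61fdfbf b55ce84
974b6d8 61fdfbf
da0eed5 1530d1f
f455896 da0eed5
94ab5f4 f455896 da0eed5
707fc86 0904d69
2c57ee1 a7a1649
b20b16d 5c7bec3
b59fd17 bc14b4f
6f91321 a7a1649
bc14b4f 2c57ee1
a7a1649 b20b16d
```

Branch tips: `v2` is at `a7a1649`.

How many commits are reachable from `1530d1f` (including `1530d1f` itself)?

Walking parent pointers from 1530d1f: reachable set = {1530d1f, 362abae, 61fdfbf, b55ce84}.
That is 4 commits.

4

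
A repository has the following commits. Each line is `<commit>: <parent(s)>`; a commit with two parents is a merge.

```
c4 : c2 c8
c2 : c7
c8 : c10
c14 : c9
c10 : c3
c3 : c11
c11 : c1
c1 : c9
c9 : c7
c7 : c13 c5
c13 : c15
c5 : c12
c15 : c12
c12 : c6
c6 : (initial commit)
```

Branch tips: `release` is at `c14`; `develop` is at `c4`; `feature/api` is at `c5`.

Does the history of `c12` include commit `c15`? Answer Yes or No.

Ancestors of c12: {c12, c6}.
c15 is not in that set, so it is not an ancestor of c12.

No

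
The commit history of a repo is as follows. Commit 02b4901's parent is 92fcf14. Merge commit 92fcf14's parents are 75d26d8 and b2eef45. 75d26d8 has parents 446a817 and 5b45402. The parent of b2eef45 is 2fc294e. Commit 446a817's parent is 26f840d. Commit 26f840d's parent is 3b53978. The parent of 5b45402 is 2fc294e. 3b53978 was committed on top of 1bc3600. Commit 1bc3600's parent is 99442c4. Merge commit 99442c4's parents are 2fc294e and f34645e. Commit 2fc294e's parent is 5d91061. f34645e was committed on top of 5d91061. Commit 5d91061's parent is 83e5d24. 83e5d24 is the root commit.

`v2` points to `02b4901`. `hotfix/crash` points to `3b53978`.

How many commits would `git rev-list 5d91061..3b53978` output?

Reachable from 3b53978: {1bc3600, 2fc294e, 3b53978, 5d91061, 83e5d24, 99442c4, f34645e}.
Reachable from 5d91061: {5d91061, 83e5d24}.
In 3b53978's history but not 5d91061's: {1bc3600, 2fc294e, 3b53978, 99442c4, f34645e} — 5 commits.

5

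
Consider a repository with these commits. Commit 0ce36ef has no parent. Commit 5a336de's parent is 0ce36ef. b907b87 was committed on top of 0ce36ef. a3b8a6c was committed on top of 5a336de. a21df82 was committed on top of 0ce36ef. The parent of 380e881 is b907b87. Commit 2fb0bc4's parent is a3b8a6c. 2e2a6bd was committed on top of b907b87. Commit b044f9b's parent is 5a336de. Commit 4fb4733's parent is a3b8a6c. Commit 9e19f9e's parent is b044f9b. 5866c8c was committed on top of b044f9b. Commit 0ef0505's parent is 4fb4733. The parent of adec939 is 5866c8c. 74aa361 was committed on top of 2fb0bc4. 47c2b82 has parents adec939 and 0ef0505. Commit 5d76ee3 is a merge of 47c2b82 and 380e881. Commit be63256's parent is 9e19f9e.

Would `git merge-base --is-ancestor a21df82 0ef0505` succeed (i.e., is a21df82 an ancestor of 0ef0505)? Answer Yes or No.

Ancestors of 0ef0505: {0ce36ef, 0ef0505, 4fb4733, 5a336de, a3b8a6c}.
a21df82 is not in that set, so it is not an ancestor of 0ef0505.

No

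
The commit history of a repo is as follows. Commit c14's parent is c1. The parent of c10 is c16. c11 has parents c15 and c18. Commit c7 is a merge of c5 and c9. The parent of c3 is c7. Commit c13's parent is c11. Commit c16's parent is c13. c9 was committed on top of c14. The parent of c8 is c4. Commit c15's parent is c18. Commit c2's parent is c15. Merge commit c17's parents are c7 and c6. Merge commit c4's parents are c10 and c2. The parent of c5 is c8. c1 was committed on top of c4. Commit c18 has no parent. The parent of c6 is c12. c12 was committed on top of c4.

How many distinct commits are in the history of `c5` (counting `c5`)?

Walking parent pointers from c5: reachable set = {c10, c11, c13, c15, c16, c18, c2, c4, c5, c8}.
That is 10 commits.

10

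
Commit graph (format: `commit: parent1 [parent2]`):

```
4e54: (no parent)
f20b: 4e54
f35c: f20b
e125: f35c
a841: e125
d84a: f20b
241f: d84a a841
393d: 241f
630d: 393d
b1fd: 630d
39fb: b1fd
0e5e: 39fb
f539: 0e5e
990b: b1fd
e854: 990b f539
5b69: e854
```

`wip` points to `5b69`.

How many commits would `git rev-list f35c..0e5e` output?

Reachable from 0e5e: {0e5e, 241f, 393d, 39fb, 4e54, 630d, a841, b1fd, d84a, e125, f20b, f35c}.
Reachable from f35c: {4e54, f20b, f35c}.
In 0e5e's history but not f35c's: {0e5e, 241f, 393d, 39fb, 630d, a841, b1fd, d84a, e125} — 9 commits.

9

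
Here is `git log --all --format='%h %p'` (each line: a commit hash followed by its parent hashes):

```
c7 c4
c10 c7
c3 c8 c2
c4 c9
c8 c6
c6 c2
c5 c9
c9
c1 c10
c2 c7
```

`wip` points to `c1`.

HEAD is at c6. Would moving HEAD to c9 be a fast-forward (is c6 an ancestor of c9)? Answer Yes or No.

A fast-forward from c6 to c9 is possible iff c6 is an ancestor of c9.
Ancestors of c9: {c9}.
c6 is not among them, so fast-forward is not possible.

No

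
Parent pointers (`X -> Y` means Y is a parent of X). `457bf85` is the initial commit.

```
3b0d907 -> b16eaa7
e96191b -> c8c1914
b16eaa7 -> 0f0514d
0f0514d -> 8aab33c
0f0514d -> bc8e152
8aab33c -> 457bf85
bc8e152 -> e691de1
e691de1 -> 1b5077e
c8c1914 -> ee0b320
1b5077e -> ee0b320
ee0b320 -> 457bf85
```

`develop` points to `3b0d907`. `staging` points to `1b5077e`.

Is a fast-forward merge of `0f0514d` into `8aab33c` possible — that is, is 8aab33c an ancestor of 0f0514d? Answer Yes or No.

A fast-forward from 8aab33c to 0f0514d is possible iff 8aab33c is an ancestor of 0f0514d.
Ancestors of 0f0514d: {0f0514d, 1b5077e, 457bf85, 8aab33c, bc8e152, e691de1, ee0b320}.
8aab33c is among them, so fast-forward is possible.

Yes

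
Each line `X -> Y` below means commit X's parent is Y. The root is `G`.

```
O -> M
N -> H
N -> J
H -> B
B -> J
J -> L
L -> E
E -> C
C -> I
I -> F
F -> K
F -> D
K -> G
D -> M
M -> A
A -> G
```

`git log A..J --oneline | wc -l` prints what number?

Reachable from J: {A, C, D, E, F, G, I, J, K, L, M}.
Reachable from A: {A, G}.
In J's history but not A's: {C, D, E, F, I, J, K, L, M} — 9 commits.

9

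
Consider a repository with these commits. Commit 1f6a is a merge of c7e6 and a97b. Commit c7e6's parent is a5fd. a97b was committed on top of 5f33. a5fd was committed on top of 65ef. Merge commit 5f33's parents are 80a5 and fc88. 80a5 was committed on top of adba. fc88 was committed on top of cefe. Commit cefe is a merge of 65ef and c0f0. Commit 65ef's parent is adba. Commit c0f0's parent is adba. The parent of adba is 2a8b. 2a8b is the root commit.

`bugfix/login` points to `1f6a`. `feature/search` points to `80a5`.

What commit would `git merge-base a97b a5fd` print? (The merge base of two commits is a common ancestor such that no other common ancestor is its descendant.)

Ancestors of a97b: {2a8b, 5f33, 65ef, 80a5, a97b, adba, c0f0, cefe, fc88}.
Ancestors of a5fd: {2a8b, 65ef, a5fd, adba}.
Common ancestors: {2a8b, 65ef, adba}.
Among these, 65ef is not an ancestor of any other common ancestor — it is the merge base.

65ef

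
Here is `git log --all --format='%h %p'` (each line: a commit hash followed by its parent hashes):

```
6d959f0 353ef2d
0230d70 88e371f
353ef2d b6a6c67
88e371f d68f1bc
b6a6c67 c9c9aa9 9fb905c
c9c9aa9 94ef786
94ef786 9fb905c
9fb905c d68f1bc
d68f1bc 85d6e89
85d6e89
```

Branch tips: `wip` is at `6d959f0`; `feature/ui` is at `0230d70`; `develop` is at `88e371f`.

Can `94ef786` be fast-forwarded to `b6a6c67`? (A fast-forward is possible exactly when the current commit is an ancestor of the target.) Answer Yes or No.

Yes

A fast-forward from 94ef786 to b6a6c67 is possible iff 94ef786 is an ancestor of b6a6c67.
Ancestors of b6a6c67: {85d6e89, 94ef786, 9fb905c, b6a6c67, c9c9aa9, d68f1bc}.
94ef786 is among them, so fast-forward is possible.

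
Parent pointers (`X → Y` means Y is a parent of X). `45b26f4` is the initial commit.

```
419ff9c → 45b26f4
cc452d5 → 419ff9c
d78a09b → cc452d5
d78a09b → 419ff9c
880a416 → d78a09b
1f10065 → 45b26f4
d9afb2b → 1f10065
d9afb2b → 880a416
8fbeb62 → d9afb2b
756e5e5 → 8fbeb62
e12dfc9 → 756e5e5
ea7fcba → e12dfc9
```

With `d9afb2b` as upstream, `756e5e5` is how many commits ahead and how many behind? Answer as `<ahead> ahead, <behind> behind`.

Reachable from 756e5e5: {1f10065, 419ff9c, 45b26f4, 756e5e5, 880a416, 8fbeb62, cc452d5, d78a09b, d9afb2b}.
Reachable from d9afb2b: {1f10065, 419ff9c, 45b26f4, 880a416, cc452d5, d78a09b, d9afb2b}.
Only in 756e5e5's history (ahead): {756e5e5, 8fbeb62} — 2.
Only in d9afb2b's history (behind): {} — 0.

2 ahead, 0 behind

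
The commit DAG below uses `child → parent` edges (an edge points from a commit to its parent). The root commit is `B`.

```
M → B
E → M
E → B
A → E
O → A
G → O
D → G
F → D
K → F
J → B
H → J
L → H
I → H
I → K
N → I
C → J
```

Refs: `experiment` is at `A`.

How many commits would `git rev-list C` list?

Walking parent pointers from C: reachable set = {B, C, J}.
That is 3 commits.

3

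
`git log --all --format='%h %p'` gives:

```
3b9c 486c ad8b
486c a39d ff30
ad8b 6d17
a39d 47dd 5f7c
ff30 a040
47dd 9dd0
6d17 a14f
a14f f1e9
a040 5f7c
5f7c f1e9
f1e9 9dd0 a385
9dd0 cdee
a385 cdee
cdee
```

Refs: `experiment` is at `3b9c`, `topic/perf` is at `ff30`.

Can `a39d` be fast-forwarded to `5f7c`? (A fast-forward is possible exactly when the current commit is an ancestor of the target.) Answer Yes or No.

A fast-forward from a39d to 5f7c is possible iff a39d is an ancestor of 5f7c.
Ancestors of 5f7c: {5f7c, 9dd0, a385, cdee, f1e9}.
a39d is not among them, so fast-forward is not possible.

No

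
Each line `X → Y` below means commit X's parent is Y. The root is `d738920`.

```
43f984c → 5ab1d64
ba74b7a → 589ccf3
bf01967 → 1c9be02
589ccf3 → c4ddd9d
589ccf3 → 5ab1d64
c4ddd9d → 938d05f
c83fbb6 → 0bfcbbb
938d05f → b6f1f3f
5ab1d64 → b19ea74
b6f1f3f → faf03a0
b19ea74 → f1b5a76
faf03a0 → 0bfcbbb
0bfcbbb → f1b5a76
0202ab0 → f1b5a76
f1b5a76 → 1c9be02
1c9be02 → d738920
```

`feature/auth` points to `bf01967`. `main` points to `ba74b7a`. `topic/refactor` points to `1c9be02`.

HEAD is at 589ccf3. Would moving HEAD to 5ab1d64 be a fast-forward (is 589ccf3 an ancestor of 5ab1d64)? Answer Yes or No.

No

A fast-forward from 589ccf3 to 5ab1d64 is possible iff 589ccf3 is an ancestor of 5ab1d64.
Ancestors of 5ab1d64: {1c9be02, 5ab1d64, b19ea74, d738920, f1b5a76}.
589ccf3 is not among them, so fast-forward is not possible.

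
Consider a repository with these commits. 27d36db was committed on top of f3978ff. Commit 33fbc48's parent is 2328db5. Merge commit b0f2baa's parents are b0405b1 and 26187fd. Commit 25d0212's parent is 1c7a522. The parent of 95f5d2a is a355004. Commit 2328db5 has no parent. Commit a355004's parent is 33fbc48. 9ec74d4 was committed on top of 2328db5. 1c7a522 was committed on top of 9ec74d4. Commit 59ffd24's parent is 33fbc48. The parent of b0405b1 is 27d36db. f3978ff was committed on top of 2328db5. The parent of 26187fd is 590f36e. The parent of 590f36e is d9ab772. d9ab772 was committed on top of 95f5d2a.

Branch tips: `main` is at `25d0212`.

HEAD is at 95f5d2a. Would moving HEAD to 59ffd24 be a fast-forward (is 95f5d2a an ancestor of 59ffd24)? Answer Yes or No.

No

A fast-forward from 95f5d2a to 59ffd24 is possible iff 95f5d2a is an ancestor of 59ffd24.
Ancestors of 59ffd24: {2328db5, 33fbc48, 59ffd24}.
95f5d2a is not among them, so fast-forward is not possible.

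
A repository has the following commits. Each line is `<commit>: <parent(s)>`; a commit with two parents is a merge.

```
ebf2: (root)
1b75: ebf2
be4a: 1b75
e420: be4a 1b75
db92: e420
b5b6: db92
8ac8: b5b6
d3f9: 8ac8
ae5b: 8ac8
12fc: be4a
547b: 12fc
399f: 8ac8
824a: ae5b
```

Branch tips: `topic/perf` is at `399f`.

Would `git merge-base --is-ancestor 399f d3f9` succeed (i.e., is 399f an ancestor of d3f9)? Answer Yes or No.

Ancestors of d3f9: {1b75, 8ac8, b5b6, be4a, d3f9, db92, e420, ebf2}.
399f is not in that set, so it is not an ancestor of d3f9.

No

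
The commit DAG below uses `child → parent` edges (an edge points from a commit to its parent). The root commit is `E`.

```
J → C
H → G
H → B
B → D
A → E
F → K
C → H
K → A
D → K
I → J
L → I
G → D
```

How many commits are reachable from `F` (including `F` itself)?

Walking parent pointers from F: reachable set = {A, E, F, K}.
That is 4 commits.

4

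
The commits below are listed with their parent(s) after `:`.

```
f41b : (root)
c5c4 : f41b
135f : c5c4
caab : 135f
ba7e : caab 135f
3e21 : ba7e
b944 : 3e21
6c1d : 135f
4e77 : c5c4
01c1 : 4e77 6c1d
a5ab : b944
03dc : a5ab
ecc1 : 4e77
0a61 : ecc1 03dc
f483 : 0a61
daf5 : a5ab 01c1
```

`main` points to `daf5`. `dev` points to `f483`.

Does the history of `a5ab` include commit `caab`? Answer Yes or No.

Ancestors of a5ab (commits reachable by following parents): {135f, 3e21, a5ab, b944, ba7e, c5c4, caab, f41b}.
caab is in that set, so it is an ancestor of a5ab.

Yes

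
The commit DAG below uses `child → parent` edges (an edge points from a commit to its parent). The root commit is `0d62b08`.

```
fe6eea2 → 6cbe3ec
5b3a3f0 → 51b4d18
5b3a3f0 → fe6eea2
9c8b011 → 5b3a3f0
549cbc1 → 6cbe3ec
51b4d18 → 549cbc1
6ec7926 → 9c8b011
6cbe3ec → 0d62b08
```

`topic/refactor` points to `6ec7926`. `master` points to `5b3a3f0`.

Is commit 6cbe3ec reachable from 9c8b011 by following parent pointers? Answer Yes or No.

Ancestors of 9c8b011 (commits reachable by following parents): {0d62b08, 51b4d18, 549cbc1, 5b3a3f0, 6cbe3ec, 9c8b011, fe6eea2}.
6cbe3ec is in that set, so it is an ancestor of 9c8b011.

Yes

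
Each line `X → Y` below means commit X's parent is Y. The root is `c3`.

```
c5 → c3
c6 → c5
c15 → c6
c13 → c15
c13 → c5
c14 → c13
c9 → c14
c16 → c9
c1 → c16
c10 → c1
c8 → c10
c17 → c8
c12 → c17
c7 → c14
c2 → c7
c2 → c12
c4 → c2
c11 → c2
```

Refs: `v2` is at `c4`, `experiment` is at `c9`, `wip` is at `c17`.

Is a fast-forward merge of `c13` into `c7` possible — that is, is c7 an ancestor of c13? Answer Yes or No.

A fast-forward from c7 to c13 is possible iff c7 is an ancestor of c13.
Ancestors of c13: {c13, c15, c3, c5, c6}.
c7 is not among them, so fast-forward is not possible.

No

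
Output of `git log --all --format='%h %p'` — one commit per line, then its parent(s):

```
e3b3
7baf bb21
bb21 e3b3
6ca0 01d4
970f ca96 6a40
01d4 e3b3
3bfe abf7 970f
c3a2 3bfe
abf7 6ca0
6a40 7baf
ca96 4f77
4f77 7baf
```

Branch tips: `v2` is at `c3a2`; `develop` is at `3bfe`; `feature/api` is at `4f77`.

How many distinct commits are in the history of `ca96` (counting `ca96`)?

Walking parent pointers from ca96: reachable set = {4f77, 7baf, bb21, ca96, e3b3}.
That is 5 commits.

5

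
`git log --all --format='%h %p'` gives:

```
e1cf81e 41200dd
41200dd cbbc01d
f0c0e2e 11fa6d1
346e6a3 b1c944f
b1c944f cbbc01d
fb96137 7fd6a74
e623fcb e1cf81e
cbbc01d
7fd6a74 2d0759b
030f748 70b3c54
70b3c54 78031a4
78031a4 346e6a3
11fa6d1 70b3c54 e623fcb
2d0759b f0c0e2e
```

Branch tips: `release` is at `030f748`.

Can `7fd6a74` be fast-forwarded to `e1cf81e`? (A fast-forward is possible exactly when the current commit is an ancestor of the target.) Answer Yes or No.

No

A fast-forward from 7fd6a74 to e1cf81e is possible iff 7fd6a74 is an ancestor of e1cf81e.
Ancestors of e1cf81e: {41200dd, cbbc01d, e1cf81e}.
7fd6a74 is not among them, so fast-forward is not possible.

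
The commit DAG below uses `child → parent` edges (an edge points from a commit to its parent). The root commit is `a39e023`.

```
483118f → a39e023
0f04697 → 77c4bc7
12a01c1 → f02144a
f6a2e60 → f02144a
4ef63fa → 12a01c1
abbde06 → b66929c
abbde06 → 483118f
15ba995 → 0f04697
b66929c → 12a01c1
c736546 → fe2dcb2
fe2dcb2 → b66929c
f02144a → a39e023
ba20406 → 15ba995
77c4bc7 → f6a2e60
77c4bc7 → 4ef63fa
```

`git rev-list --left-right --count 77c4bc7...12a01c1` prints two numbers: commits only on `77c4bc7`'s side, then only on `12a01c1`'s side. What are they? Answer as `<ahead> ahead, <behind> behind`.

3 ahead, 0 behind

Reachable from 77c4bc7: {12a01c1, 4ef63fa, 77c4bc7, a39e023, f02144a, f6a2e60}.
Reachable from 12a01c1: {12a01c1, a39e023, f02144a}.
Only in 77c4bc7's history (ahead): {4ef63fa, 77c4bc7, f6a2e60} — 3.
Only in 12a01c1's history (behind): {} — 0.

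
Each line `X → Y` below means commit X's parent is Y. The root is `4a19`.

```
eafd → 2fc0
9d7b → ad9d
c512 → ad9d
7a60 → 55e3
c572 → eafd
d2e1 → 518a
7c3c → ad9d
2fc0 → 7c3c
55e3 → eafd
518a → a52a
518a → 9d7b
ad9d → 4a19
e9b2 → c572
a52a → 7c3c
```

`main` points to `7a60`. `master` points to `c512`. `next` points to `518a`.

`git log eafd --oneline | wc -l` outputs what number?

5

Walking parent pointers from eafd: reachable set = {2fc0, 4a19, 7c3c, ad9d, eafd}.
That is 5 commits.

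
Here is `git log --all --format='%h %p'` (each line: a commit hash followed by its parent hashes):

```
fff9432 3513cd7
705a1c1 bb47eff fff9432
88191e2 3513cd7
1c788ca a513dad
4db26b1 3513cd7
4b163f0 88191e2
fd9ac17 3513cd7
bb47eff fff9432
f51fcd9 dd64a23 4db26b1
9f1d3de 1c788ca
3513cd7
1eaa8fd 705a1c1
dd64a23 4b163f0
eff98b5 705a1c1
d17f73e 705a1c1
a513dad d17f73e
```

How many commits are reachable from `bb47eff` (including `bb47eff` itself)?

3

Walking parent pointers from bb47eff: reachable set = {3513cd7, bb47eff, fff9432}.
That is 3 commits.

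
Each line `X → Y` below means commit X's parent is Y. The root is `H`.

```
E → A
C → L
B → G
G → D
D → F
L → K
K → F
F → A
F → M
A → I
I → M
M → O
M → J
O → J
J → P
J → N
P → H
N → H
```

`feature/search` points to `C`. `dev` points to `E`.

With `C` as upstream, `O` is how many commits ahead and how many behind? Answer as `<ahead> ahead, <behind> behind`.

0 ahead, 7 behind

Reachable from O: {H, J, N, O, P}.
Reachable from C: {A, C, F, H, I, J, K, L, M, N, O, P}.
Only in O's history (ahead): {} — 0.
Only in C's history (behind): {A, C, F, I, K, L, M} — 7.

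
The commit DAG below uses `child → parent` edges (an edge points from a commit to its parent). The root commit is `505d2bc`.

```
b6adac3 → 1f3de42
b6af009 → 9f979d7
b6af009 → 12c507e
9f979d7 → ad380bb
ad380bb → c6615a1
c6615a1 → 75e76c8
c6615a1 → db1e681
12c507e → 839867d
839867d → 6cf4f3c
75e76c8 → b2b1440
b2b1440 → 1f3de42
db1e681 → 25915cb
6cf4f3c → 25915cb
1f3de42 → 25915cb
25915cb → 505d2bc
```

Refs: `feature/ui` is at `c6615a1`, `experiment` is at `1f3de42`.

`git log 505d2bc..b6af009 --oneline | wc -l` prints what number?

Reachable from b6af009: {12c507e, 1f3de42, 25915cb, 505d2bc, 6cf4f3c, 75e76c8, 839867d, 9f979d7, ad380bb, b2b1440, b6af009, c6615a1, db1e681}.
Reachable from 505d2bc: {505d2bc}.
In b6af009's history but not 505d2bc's: {12c507e, 1f3de42, 25915cb, 6cf4f3c, 75e76c8, 839867d, 9f979d7, ad380bb, b2b1440, b6af009, c6615a1, db1e681} — 12 commits.

12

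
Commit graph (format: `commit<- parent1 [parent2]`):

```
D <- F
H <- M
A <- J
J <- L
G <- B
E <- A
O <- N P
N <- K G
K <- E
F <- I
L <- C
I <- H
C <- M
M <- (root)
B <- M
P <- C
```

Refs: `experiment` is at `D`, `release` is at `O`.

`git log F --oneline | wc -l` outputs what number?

Walking parent pointers from F: reachable set = {F, H, I, M}.
That is 4 commits.

4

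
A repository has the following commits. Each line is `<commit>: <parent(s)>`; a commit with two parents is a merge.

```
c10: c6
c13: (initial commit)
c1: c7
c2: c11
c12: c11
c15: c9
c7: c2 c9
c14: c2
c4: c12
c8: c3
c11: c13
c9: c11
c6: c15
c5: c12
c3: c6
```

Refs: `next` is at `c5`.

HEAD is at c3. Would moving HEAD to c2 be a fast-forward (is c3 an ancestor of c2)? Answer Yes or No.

A fast-forward from c3 to c2 is possible iff c3 is an ancestor of c2.
Ancestors of c2: {c11, c13, c2}.
c3 is not among them, so fast-forward is not possible.

No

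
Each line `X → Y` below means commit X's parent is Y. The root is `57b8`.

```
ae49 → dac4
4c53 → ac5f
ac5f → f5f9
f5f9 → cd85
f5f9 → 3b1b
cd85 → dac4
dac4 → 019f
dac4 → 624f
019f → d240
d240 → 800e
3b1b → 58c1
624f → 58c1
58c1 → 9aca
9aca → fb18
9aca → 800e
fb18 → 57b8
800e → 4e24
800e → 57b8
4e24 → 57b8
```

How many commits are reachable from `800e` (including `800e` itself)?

Walking parent pointers from 800e: reachable set = {4e24, 57b8, 800e}.
That is 3 commits.

3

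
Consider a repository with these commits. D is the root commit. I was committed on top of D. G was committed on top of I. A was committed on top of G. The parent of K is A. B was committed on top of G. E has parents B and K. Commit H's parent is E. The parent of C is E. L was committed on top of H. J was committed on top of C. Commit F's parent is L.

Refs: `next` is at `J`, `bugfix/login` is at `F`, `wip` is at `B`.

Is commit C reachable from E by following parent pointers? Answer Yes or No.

Ancestors of E: {A, B, D, E, G, I, K}.
C is not in that set, so it is not an ancestor of E.

No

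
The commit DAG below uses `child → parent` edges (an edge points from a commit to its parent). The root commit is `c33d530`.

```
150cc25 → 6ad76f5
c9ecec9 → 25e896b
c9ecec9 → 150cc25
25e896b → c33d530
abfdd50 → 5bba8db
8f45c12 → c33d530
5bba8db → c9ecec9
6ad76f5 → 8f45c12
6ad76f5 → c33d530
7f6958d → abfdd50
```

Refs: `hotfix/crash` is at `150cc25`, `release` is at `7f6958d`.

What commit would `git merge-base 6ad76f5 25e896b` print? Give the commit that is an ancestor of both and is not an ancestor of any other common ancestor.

c33d530

Ancestors of 6ad76f5: {6ad76f5, 8f45c12, c33d530}.
Ancestors of 25e896b: {25e896b, c33d530}.
Common ancestors: {c33d530}.
The only common ancestor is c33d530, so it is the merge base.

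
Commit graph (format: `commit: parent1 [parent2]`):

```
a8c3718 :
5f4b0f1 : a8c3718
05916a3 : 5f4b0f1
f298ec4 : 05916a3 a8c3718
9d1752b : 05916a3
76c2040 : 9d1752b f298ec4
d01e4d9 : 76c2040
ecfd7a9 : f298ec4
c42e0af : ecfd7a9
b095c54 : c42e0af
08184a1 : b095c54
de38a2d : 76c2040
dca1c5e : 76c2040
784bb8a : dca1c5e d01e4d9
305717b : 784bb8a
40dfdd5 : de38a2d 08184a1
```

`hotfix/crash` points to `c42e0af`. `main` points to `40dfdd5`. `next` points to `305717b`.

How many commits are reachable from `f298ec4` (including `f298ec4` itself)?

Walking parent pointers from f298ec4: reachable set = {05916a3, 5f4b0f1, a8c3718, f298ec4}.
That is 4 commits.

4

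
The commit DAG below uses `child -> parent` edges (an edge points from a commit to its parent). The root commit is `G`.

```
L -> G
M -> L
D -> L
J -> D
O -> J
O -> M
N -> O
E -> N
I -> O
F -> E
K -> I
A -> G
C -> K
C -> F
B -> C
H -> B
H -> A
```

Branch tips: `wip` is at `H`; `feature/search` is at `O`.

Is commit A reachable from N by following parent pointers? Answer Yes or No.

Ancestors of N: {D, G, J, L, M, N, O}.
A is not in that set, so it is not an ancestor of N.

No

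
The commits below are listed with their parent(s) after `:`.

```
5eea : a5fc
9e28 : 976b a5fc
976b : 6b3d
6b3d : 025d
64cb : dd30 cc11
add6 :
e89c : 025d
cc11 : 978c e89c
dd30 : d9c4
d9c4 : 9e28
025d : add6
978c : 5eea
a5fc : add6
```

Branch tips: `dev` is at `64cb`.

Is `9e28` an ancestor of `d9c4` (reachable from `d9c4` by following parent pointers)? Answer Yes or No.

Ancestors of d9c4 (commits reachable by following parents): {025d, 6b3d, 976b, 9e28, a5fc, add6, d9c4}.
9e28 is in that set, so it is an ancestor of d9c4.

Yes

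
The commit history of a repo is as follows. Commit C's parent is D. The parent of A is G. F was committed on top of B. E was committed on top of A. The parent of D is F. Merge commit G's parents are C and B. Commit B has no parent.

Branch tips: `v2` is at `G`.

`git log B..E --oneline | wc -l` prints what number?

Reachable from E: {A, B, C, D, E, F, G}.
Reachable from B: {B}.
In E's history but not B's: {A, C, D, E, F, G} — 6 commits.

6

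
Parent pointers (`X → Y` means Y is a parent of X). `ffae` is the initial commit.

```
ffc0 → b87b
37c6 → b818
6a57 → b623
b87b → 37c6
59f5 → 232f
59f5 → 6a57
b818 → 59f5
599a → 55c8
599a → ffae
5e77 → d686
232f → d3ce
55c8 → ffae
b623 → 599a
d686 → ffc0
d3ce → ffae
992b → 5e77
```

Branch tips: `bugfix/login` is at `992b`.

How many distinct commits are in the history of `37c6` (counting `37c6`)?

Walking parent pointers from 37c6: reachable set = {232f, 37c6, 55c8, 599a, 59f5, 6a57, b623, b818, d3ce, ffae}.
That is 10 commits.

10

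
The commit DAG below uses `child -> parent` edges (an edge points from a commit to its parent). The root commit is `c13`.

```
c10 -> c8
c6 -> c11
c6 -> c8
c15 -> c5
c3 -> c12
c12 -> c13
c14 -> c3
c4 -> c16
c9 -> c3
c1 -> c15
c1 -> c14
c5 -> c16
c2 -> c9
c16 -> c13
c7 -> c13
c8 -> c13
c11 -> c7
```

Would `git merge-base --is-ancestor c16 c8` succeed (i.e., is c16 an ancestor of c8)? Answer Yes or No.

No

Ancestors of c8: {c13, c8}.
c16 is not in that set, so it is not an ancestor of c8.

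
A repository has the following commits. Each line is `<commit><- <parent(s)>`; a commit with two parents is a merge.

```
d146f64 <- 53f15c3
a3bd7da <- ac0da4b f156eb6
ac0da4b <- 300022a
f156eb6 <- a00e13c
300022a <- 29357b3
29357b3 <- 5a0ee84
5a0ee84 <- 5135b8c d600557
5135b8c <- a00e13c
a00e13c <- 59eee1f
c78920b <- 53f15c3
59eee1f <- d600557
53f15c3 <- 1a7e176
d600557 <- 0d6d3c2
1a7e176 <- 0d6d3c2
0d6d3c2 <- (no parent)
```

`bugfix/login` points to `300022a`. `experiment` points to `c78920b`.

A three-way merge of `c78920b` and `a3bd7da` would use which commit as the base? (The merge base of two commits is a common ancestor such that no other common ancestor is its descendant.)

0d6d3c2

Ancestors of c78920b: {0d6d3c2, 1a7e176, 53f15c3, c78920b}.
Ancestors of a3bd7da: {0d6d3c2, 29357b3, 300022a, 5135b8c, 59eee1f, 5a0ee84, a00e13c, a3bd7da, ac0da4b, d600557, f156eb6}.
Common ancestors: {0d6d3c2}.
The only common ancestor is 0d6d3c2, so it is the merge base.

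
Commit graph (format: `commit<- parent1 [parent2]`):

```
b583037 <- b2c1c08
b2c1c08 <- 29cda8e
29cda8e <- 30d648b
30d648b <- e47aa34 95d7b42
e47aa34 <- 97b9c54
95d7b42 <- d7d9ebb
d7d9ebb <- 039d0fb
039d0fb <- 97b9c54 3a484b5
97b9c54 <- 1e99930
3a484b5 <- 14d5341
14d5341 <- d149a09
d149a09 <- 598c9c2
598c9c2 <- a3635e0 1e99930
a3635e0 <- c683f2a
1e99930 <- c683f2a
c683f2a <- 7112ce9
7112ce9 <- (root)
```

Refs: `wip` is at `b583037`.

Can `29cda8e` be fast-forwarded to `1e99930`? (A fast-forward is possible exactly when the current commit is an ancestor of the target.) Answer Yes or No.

No

A fast-forward from 29cda8e to 1e99930 is possible iff 29cda8e is an ancestor of 1e99930.
Ancestors of 1e99930: {1e99930, 7112ce9, c683f2a}.
29cda8e is not among them, so fast-forward is not possible.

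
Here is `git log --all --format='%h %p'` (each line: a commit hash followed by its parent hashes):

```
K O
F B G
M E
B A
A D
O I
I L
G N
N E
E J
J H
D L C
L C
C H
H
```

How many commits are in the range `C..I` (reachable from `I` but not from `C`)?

Reachable from I: {C, H, I, L}.
Reachable from C: {C, H}.
In I's history but not C's: {I, L} — 2 commits.

2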